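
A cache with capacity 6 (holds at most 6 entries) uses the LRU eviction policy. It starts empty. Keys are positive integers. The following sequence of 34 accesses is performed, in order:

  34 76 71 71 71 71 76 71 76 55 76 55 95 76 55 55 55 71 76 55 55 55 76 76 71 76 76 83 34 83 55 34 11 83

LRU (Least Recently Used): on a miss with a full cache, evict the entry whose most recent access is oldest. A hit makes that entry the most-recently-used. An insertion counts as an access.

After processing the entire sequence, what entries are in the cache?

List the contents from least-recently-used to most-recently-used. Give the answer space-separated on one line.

LRU simulation (capacity=6):
  1. access 34: MISS. Cache (LRU->MRU): [34]
  2. access 76: MISS. Cache (LRU->MRU): [34 76]
  3. access 71: MISS. Cache (LRU->MRU): [34 76 71]
  4. access 71: HIT. Cache (LRU->MRU): [34 76 71]
  5. access 71: HIT. Cache (LRU->MRU): [34 76 71]
  6. access 71: HIT. Cache (LRU->MRU): [34 76 71]
  7. access 76: HIT. Cache (LRU->MRU): [34 71 76]
  8. access 71: HIT. Cache (LRU->MRU): [34 76 71]
  9. access 76: HIT. Cache (LRU->MRU): [34 71 76]
  10. access 55: MISS. Cache (LRU->MRU): [34 71 76 55]
  11. access 76: HIT. Cache (LRU->MRU): [34 71 55 76]
  12. access 55: HIT. Cache (LRU->MRU): [34 71 76 55]
  13. access 95: MISS. Cache (LRU->MRU): [34 71 76 55 95]
  14. access 76: HIT. Cache (LRU->MRU): [34 71 55 95 76]
  15. access 55: HIT. Cache (LRU->MRU): [34 71 95 76 55]
  16. access 55: HIT. Cache (LRU->MRU): [34 71 95 76 55]
  17. access 55: HIT. Cache (LRU->MRU): [34 71 95 76 55]
  18. access 71: HIT. Cache (LRU->MRU): [34 95 76 55 71]
  19. access 76: HIT. Cache (LRU->MRU): [34 95 55 71 76]
  20. access 55: HIT. Cache (LRU->MRU): [34 95 71 76 55]
  21. access 55: HIT. Cache (LRU->MRU): [34 95 71 76 55]
  22. access 55: HIT. Cache (LRU->MRU): [34 95 71 76 55]
  23. access 76: HIT. Cache (LRU->MRU): [34 95 71 55 76]
  24. access 76: HIT. Cache (LRU->MRU): [34 95 71 55 76]
  25. access 71: HIT. Cache (LRU->MRU): [34 95 55 76 71]
  26. access 76: HIT. Cache (LRU->MRU): [34 95 55 71 76]
  27. access 76: HIT. Cache (LRU->MRU): [34 95 55 71 76]
  28. access 83: MISS. Cache (LRU->MRU): [34 95 55 71 76 83]
  29. access 34: HIT. Cache (LRU->MRU): [95 55 71 76 83 34]
  30. access 83: HIT. Cache (LRU->MRU): [95 55 71 76 34 83]
  31. access 55: HIT. Cache (LRU->MRU): [95 71 76 34 83 55]
  32. access 34: HIT. Cache (LRU->MRU): [95 71 76 83 55 34]
  33. access 11: MISS, evict 95. Cache (LRU->MRU): [71 76 83 55 34 11]
  34. access 83: HIT. Cache (LRU->MRU): [71 76 55 34 11 83]
Total: 27 hits, 7 misses, 1 evictions

Answer: 71 76 55 34 11 83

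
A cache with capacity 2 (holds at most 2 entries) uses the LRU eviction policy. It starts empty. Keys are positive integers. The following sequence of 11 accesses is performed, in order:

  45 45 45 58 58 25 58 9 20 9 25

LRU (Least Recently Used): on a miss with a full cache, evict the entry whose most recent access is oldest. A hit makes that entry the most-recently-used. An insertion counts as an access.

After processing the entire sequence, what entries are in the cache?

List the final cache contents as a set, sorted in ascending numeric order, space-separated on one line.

LRU simulation (capacity=2):
  1. access 45: MISS. Cache (LRU->MRU): [45]
  2. access 45: HIT. Cache (LRU->MRU): [45]
  3. access 45: HIT. Cache (LRU->MRU): [45]
  4. access 58: MISS. Cache (LRU->MRU): [45 58]
  5. access 58: HIT. Cache (LRU->MRU): [45 58]
  6. access 25: MISS, evict 45. Cache (LRU->MRU): [58 25]
  7. access 58: HIT. Cache (LRU->MRU): [25 58]
  8. access 9: MISS, evict 25. Cache (LRU->MRU): [58 9]
  9. access 20: MISS, evict 58. Cache (LRU->MRU): [9 20]
  10. access 9: HIT. Cache (LRU->MRU): [20 9]
  11. access 25: MISS, evict 20. Cache (LRU->MRU): [9 25]
Total: 5 hits, 6 misses, 4 evictions

Answer: 9 25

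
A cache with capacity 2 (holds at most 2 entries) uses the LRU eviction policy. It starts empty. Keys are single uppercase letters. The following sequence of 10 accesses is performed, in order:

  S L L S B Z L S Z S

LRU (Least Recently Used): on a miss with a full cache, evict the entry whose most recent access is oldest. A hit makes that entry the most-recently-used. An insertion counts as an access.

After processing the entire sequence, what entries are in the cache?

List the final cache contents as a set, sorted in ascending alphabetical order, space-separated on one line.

LRU simulation (capacity=2):
  1. access S: MISS. Cache (LRU->MRU): [S]
  2. access L: MISS. Cache (LRU->MRU): [S L]
  3. access L: HIT. Cache (LRU->MRU): [S L]
  4. access S: HIT. Cache (LRU->MRU): [L S]
  5. access B: MISS, evict L. Cache (LRU->MRU): [S B]
  6. access Z: MISS, evict S. Cache (LRU->MRU): [B Z]
  7. access L: MISS, evict B. Cache (LRU->MRU): [Z L]
  8. access S: MISS, evict Z. Cache (LRU->MRU): [L S]
  9. access Z: MISS, evict L. Cache (LRU->MRU): [S Z]
  10. access S: HIT. Cache (LRU->MRU): [Z S]
Total: 3 hits, 7 misses, 5 evictions

Answer: S Z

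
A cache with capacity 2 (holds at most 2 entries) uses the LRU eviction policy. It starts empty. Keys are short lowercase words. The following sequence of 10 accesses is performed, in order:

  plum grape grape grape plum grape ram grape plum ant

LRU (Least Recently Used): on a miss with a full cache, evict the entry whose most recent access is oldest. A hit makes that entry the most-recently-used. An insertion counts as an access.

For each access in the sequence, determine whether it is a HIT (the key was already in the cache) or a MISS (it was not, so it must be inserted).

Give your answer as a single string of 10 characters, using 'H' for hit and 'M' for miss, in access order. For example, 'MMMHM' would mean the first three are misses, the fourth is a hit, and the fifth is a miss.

Answer: MMHHHHMHMM

Derivation:
LRU simulation (capacity=2):
  1. access plum: MISS. Cache (LRU->MRU): [plum]
  2. access grape: MISS. Cache (LRU->MRU): [plum grape]
  3. access grape: HIT. Cache (LRU->MRU): [plum grape]
  4. access grape: HIT. Cache (LRU->MRU): [plum grape]
  5. access plum: HIT. Cache (LRU->MRU): [grape plum]
  6. access grape: HIT. Cache (LRU->MRU): [plum grape]
  7. access ram: MISS, evict plum. Cache (LRU->MRU): [grape ram]
  8. access grape: HIT. Cache (LRU->MRU): [ram grape]
  9. access plum: MISS, evict ram. Cache (LRU->MRU): [grape plum]
  10. access ant: MISS, evict grape. Cache (LRU->MRU): [plum ant]
Total: 5 hits, 5 misses, 3 evictions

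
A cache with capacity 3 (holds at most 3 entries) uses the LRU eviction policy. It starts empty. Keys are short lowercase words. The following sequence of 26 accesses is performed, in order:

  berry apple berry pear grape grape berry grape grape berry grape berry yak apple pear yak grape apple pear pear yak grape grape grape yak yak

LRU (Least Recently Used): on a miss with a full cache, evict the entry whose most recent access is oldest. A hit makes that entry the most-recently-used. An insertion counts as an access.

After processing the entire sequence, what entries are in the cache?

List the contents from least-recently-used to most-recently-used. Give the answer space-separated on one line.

Answer: pear grape yak

Derivation:
LRU simulation (capacity=3):
  1. access berry: MISS. Cache (LRU->MRU): [berry]
  2. access apple: MISS. Cache (LRU->MRU): [berry apple]
  3. access berry: HIT. Cache (LRU->MRU): [apple berry]
  4. access pear: MISS. Cache (LRU->MRU): [apple berry pear]
  5. access grape: MISS, evict apple. Cache (LRU->MRU): [berry pear grape]
  6. access grape: HIT. Cache (LRU->MRU): [berry pear grape]
  7. access berry: HIT. Cache (LRU->MRU): [pear grape berry]
  8. access grape: HIT. Cache (LRU->MRU): [pear berry grape]
  9. access grape: HIT. Cache (LRU->MRU): [pear berry grape]
  10. access berry: HIT. Cache (LRU->MRU): [pear grape berry]
  11. access grape: HIT. Cache (LRU->MRU): [pear berry grape]
  12. access berry: HIT. Cache (LRU->MRU): [pear grape berry]
  13. access yak: MISS, evict pear. Cache (LRU->MRU): [grape berry yak]
  14. access apple: MISS, evict grape. Cache (LRU->MRU): [berry yak apple]
  15. access pear: MISS, evict berry. Cache (LRU->MRU): [yak apple pear]
  16. access yak: HIT. Cache (LRU->MRU): [apple pear yak]
  17. access grape: MISS, evict apple. Cache (LRU->MRU): [pear yak grape]
  18. access apple: MISS, evict pear. Cache (LRU->MRU): [yak grape apple]
  19. access pear: MISS, evict yak. Cache (LRU->MRU): [grape apple pear]
  20. access pear: HIT. Cache (LRU->MRU): [grape apple pear]
  21. access yak: MISS, evict grape. Cache (LRU->MRU): [apple pear yak]
  22. access grape: MISS, evict apple. Cache (LRU->MRU): [pear yak grape]
  23. access grape: HIT. Cache (LRU->MRU): [pear yak grape]
  24. access grape: HIT. Cache (LRU->MRU): [pear yak grape]
  25. access yak: HIT. Cache (LRU->MRU): [pear grape yak]
  26. access yak: HIT. Cache (LRU->MRU): [pear grape yak]
Total: 14 hits, 12 misses, 9 evictions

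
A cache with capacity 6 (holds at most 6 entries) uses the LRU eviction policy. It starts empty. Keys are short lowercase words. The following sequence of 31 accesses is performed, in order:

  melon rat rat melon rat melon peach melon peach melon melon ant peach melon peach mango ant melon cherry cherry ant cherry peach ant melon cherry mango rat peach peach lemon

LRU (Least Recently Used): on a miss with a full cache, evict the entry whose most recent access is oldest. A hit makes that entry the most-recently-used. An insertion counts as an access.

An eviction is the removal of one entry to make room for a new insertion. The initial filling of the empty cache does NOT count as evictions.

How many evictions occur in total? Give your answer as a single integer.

Answer: 1

Derivation:
LRU simulation (capacity=6):
  1. access melon: MISS. Cache (LRU->MRU): [melon]
  2. access rat: MISS. Cache (LRU->MRU): [melon rat]
  3. access rat: HIT. Cache (LRU->MRU): [melon rat]
  4. access melon: HIT. Cache (LRU->MRU): [rat melon]
  5. access rat: HIT. Cache (LRU->MRU): [melon rat]
  6. access melon: HIT. Cache (LRU->MRU): [rat melon]
  7. access peach: MISS. Cache (LRU->MRU): [rat melon peach]
  8. access melon: HIT. Cache (LRU->MRU): [rat peach melon]
  9. access peach: HIT. Cache (LRU->MRU): [rat melon peach]
  10. access melon: HIT. Cache (LRU->MRU): [rat peach melon]
  11. access melon: HIT. Cache (LRU->MRU): [rat peach melon]
  12. access ant: MISS. Cache (LRU->MRU): [rat peach melon ant]
  13. access peach: HIT. Cache (LRU->MRU): [rat melon ant peach]
  14. access melon: HIT. Cache (LRU->MRU): [rat ant peach melon]
  15. access peach: HIT. Cache (LRU->MRU): [rat ant melon peach]
  16. access mango: MISS. Cache (LRU->MRU): [rat ant melon peach mango]
  17. access ant: HIT. Cache (LRU->MRU): [rat melon peach mango ant]
  18. access melon: HIT. Cache (LRU->MRU): [rat peach mango ant melon]
  19. access cherry: MISS. Cache (LRU->MRU): [rat peach mango ant melon cherry]
  20. access cherry: HIT. Cache (LRU->MRU): [rat peach mango ant melon cherry]
  21. access ant: HIT. Cache (LRU->MRU): [rat peach mango melon cherry ant]
  22. access cherry: HIT. Cache (LRU->MRU): [rat peach mango melon ant cherry]
  23. access peach: HIT. Cache (LRU->MRU): [rat mango melon ant cherry peach]
  24. access ant: HIT. Cache (LRU->MRU): [rat mango melon cherry peach ant]
  25. access melon: HIT. Cache (LRU->MRU): [rat mango cherry peach ant melon]
  26. access cherry: HIT. Cache (LRU->MRU): [rat mango peach ant melon cherry]
  27. access mango: HIT. Cache (LRU->MRU): [rat peach ant melon cherry mango]
  28. access rat: HIT. Cache (LRU->MRU): [peach ant melon cherry mango rat]
  29. access peach: HIT. Cache (LRU->MRU): [ant melon cherry mango rat peach]
  30. access peach: HIT. Cache (LRU->MRU): [ant melon cherry mango rat peach]
  31. access lemon: MISS, evict ant. Cache (LRU->MRU): [melon cherry mango rat peach lemon]
Total: 24 hits, 7 misses, 1 evictions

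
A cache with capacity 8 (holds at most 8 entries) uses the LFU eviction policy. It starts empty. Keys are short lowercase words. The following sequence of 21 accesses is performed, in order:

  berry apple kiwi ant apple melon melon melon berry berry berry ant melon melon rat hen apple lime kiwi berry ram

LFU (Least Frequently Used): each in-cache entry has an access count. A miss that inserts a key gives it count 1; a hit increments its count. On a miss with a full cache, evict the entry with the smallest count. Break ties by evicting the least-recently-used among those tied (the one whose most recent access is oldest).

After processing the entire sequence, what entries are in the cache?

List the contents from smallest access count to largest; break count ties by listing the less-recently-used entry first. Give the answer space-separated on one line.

LFU simulation (capacity=8):
  1. access berry: MISS. Cache: [berry(c=1)]
  2. access apple: MISS. Cache: [berry(c=1) apple(c=1)]
  3. access kiwi: MISS. Cache: [berry(c=1) apple(c=1) kiwi(c=1)]
  4. access ant: MISS. Cache: [berry(c=1) apple(c=1) kiwi(c=1) ant(c=1)]
  5. access apple: HIT, count now 2. Cache: [berry(c=1) kiwi(c=1) ant(c=1) apple(c=2)]
  6. access melon: MISS. Cache: [berry(c=1) kiwi(c=1) ant(c=1) melon(c=1) apple(c=2)]
  7. access melon: HIT, count now 2. Cache: [berry(c=1) kiwi(c=1) ant(c=1) apple(c=2) melon(c=2)]
  8. access melon: HIT, count now 3. Cache: [berry(c=1) kiwi(c=1) ant(c=1) apple(c=2) melon(c=3)]
  9. access berry: HIT, count now 2. Cache: [kiwi(c=1) ant(c=1) apple(c=2) berry(c=2) melon(c=3)]
  10. access berry: HIT, count now 3. Cache: [kiwi(c=1) ant(c=1) apple(c=2) melon(c=3) berry(c=3)]
  11. access berry: HIT, count now 4. Cache: [kiwi(c=1) ant(c=1) apple(c=2) melon(c=3) berry(c=4)]
  12. access ant: HIT, count now 2. Cache: [kiwi(c=1) apple(c=2) ant(c=2) melon(c=3) berry(c=4)]
  13. access melon: HIT, count now 4. Cache: [kiwi(c=1) apple(c=2) ant(c=2) berry(c=4) melon(c=4)]
  14. access melon: HIT, count now 5. Cache: [kiwi(c=1) apple(c=2) ant(c=2) berry(c=4) melon(c=5)]
  15. access rat: MISS. Cache: [kiwi(c=1) rat(c=1) apple(c=2) ant(c=2) berry(c=4) melon(c=5)]
  16. access hen: MISS. Cache: [kiwi(c=1) rat(c=1) hen(c=1) apple(c=2) ant(c=2) berry(c=4) melon(c=5)]
  17. access apple: HIT, count now 3. Cache: [kiwi(c=1) rat(c=1) hen(c=1) ant(c=2) apple(c=3) berry(c=4) melon(c=5)]
  18. access lime: MISS. Cache: [kiwi(c=1) rat(c=1) hen(c=1) lime(c=1) ant(c=2) apple(c=3) berry(c=4) melon(c=5)]
  19. access kiwi: HIT, count now 2. Cache: [rat(c=1) hen(c=1) lime(c=1) ant(c=2) kiwi(c=2) apple(c=3) berry(c=4) melon(c=5)]
  20. access berry: HIT, count now 5. Cache: [rat(c=1) hen(c=1) lime(c=1) ant(c=2) kiwi(c=2) apple(c=3) melon(c=5) berry(c=5)]
  21. access ram: MISS, evict rat(c=1). Cache: [hen(c=1) lime(c=1) ram(c=1) ant(c=2) kiwi(c=2) apple(c=3) melon(c=5) berry(c=5)]
Total: 12 hits, 9 misses, 1 evictions

Answer: hen lime ram ant kiwi apple melon berry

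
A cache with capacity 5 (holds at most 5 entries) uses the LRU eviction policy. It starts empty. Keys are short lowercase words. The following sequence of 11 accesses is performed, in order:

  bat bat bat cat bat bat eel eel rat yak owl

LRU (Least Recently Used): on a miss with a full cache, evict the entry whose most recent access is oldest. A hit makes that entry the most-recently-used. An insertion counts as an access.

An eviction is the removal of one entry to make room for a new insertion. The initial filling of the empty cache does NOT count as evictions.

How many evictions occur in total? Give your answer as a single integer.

LRU simulation (capacity=5):
  1. access bat: MISS. Cache (LRU->MRU): [bat]
  2. access bat: HIT. Cache (LRU->MRU): [bat]
  3. access bat: HIT. Cache (LRU->MRU): [bat]
  4. access cat: MISS. Cache (LRU->MRU): [bat cat]
  5. access bat: HIT. Cache (LRU->MRU): [cat bat]
  6. access bat: HIT. Cache (LRU->MRU): [cat bat]
  7. access eel: MISS. Cache (LRU->MRU): [cat bat eel]
  8. access eel: HIT. Cache (LRU->MRU): [cat bat eel]
  9. access rat: MISS. Cache (LRU->MRU): [cat bat eel rat]
  10. access yak: MISS. Cache (LRU->MRU): [cat bat eel rat yak]
  11. access owl: MISS, evict cat. Cache (LRU->MRU): [bat eel rat yak owl]
Total: 5 hits, 6 misses, 1 evictions

Answer: 1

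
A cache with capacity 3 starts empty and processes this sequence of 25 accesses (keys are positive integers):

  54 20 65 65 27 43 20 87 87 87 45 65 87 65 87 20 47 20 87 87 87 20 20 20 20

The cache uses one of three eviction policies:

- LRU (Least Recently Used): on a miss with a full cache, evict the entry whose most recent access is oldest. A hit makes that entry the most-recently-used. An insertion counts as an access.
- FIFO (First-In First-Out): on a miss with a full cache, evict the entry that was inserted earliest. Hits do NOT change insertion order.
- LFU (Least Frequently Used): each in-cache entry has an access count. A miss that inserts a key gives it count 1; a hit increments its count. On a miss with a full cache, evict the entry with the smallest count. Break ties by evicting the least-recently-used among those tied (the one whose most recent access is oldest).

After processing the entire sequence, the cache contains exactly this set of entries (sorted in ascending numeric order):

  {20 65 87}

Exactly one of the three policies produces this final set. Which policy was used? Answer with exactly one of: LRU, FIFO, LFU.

Simulating under each policy and comparing final sets:
  LRU: final set = {20 47 87} -> differs
  FIFO: final set = {20 47 87} -> differs
  LFU: final set = {20 65 87} -> MATCHES target
Only LFU produces the target set.

Answer: LFU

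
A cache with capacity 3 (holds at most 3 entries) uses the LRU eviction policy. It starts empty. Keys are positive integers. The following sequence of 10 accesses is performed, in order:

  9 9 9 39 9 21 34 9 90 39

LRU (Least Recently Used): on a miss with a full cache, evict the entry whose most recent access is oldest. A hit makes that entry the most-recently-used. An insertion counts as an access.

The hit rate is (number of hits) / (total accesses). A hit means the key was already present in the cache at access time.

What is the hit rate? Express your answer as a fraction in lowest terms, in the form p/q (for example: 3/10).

LRU simulation (capacity=3):
  1. access 9: MISS. Cache (LRU->MRU): [9]
  2. access 9: HIT. Cache (LRU->MRU): [9]
  3. access 9: HIT. Cache (LRU->MRU): [9]
  4. access 39: MISS. Cache (LRU->MRU): [9 39]
  5. access 9: HIT. Cache (LRU->MRU): [39 9]
  6. access 21: MISS. Cache (LRU->MRU): [39 9 21]
  7. access 34: MISS, evict 39. Cache (LRU->MRU): [9 21 34]
  8. access 9: HIT. Cache (LRU->MRU): [21 34 9]
  9. access 90: MISS, evict 21. Cache (LRU->MRU): [34 9 90]
  10. access 39: MISS, evict 34. Cache (LRU->MRU): [9 90 39]
Total: 4 hits, 6 misses, 3 evictions

Hit rate = 4/10 = 2/5

Answer: 2/5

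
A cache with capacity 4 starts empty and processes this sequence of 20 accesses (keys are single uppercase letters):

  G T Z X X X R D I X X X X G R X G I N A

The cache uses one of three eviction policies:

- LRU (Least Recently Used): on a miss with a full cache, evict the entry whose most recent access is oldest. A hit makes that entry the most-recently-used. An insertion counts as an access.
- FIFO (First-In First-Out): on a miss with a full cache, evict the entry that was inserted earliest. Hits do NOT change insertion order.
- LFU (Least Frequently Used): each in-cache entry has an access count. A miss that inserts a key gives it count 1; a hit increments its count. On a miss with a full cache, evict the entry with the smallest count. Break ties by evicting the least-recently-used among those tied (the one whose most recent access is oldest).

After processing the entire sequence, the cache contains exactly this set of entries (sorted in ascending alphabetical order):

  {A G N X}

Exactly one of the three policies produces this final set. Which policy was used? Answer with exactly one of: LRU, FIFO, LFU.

Answer: FIFO

Derivation:
Simulating under each policy and comparing final sets:
  LRU: final set = {A G I N} -> differs
  FIFO: final set = {A G N X} -> MATCHES target
  LFU: final set = {A G I X} -> differs
Only FIFO produces the target set.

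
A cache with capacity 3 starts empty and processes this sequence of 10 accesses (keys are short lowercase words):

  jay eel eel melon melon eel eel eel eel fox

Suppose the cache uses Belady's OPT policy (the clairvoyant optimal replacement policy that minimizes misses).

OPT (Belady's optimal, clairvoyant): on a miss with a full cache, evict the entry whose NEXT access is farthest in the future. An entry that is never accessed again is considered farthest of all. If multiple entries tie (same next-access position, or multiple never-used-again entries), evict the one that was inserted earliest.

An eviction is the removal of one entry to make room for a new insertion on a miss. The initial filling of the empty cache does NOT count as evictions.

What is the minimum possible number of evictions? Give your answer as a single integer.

OPT (Belady) simulation (capacity=3):
  1. access jay: MISS. Cache: [jay]
  2. access eel: MISS. Cache: [jay eel]
  3. access eel: HIT. Next use of eel: step 6. Cache: [jay eel]
  4. access melon: MISS. Cache: [jay eel melon]
  5. access melon: HIT. Next use of melon: never. Cache: [jay eel melon]
  6. access eel: HIT. Next use of eel: step 7. Cache: [jay eel melon]
  7. access eel: HIT. Next use of eel: step 8. Cache: [jay eel melon]
  8. access eel: HIT. Next use of eel: step 9. Cache: [jay eel melon]
  9. access eel: HIT. Next use of eel: never. Cache: [jay eel melon]
  10. access fox: MISS, evict jay (next use: never). Cache: [eel melon fox]
Total: 6 hits, 4 misses, 1 evictions

Answer: 1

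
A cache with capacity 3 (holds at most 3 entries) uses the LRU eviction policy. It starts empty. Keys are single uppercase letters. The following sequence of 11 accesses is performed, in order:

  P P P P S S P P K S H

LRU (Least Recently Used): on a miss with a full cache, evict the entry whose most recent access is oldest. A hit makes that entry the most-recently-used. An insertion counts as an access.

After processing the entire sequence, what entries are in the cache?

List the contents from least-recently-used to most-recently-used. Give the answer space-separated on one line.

Answer: K S H

Derivation:
LRU simulation (capacity=3):
  1. access P: MISS. Cache (LRU->MRU): [P]
  2. access P: HIT. Cache (LRU->MRU): [P]
  3. access P: HIT. Cache (LRU->MRU): [P]
  4. access P: HIT. Cache (LRU->MRU): [P]
  5. access S: MISS. Cache (LRU->MRU): [P S]
  6. access S: HIT. Cache (LRU->MRU): [P S]
  7. access P: HIT. Cache (LRU->MRU): [S P]
  8. access P: HIT. Cache (LRU->MRU): [S P]
  9. access K: MISS. Cache (LRU->MRU): [S P K]
  10. access S: HIT. Cache (LRU->MRU): [P K S]
  11. access H: MISS, evict P. Cache (LRU->MRU): [K S H]
Total: 7 hits, 4 misses, 1 evictions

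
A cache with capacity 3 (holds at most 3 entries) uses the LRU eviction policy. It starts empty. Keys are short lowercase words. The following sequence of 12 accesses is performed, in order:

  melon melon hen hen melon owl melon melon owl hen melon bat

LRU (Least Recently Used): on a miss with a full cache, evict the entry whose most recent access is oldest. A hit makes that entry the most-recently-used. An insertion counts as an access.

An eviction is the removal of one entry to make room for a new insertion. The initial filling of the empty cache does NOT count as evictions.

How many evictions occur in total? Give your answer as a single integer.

Answer: 1

Derivation:
LRU simulation (capacity=3):
  1. access melon: MISS. Cache (LRU->MRU): [melon]
  2. access melon: HIT. Cache (LRU->MRU): [melon]
  3. access hen: MISS. Cache (LRU->MRU): [melon hen]
  4. access hen: HIT. Cache (LRU->MRU): [melon hen]
  5. access melon: HIT. Cache (LRU->MRU): [hen melon]
  6. access owl: MISS. Cache (LRU->MRU): [hen melon owl]
  7. access melon: HIT. Cache (LRU->MRU): [hen owl melon]
  8. access melon: HIT. Cache (LRU->MRU): [hen owl melon]
  9. access owl: HIT. Cache (LRU->MRU): [hen melon owl]
  10. access hen: HIT. Cache (LRU->MRU): [melon owl hen]
  11. access melon: HIT. Cache (LRU->MRU): [owl hen melon]
  12. access bat: MISS, evict owl. Cache (LRU->MRU): [hen melon bat]
Total: 8 hits, 4 misses, 1 evictions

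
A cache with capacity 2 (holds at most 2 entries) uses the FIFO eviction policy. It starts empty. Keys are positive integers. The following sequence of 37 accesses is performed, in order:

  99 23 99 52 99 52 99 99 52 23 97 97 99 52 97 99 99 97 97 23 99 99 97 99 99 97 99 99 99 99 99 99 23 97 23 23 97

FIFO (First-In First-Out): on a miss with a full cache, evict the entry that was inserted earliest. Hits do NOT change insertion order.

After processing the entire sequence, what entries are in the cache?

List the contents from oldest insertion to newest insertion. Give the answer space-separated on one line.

Answer: 23 97

Derivation:
FIFO simulation (capacity=2):
  1. access 99: MISS. Cache (old->new): [99]
  2. access 23: MISS. Cache (old->new): [99 23]
  3. access 99: HIT. Cache (old->new): [99 23]
  4. access 52: MISS, evict 99. Cache (old->new): [23 52]
  5. access 99: MISS, evict 23. Cache (old->new): [52 99]
  6. access 52: HIT. Cache (old->new): [52 99]
  7. access 99: HIT. Cache (old->new): [52 99]
  8. access 99: HIT. Cache (old->new): [52 99]
  9. access 52: HIT. Cache (old->new): [52 99]
  10. access 23: MISS, evict 52. Cache (old->new): [99 23]
  11. access 97: MISS, evict 99. Cache (old->new): [23 97]
  12. access 97: HIT. Cache (old->new): [23 97]
  13. access 99: MISS, evict 23. Cache (old->new): [97 99]
  14. access 52: MISS, evict 97. Cache (old->new): [99 52]
  15. access 97: MISS, evict 99. Cache (old->new): [52 97]
  16. access 99: MISS, evict 52. Cache (old->new): [97 99]
  17. access 99: HIT. Cache (old->new): [97 99]
  18. access 97: HIT. Cache (old->new): [97 99]
  19. access 97: HIT. Cache (old->new): [97 99]
  20. access 23: MISS, evict 97. Cache (old->new): [99 23]
  21. access 99: HIT. Cache (old->new): [99 23]
  22. access 99: HIT. Cache (old->new): [99 23]
  23. access 97: MISS, evict 99. Cache (old->new): [23 97]
  24. access 99: MISS, evict 23. Cache (old->new): [97 99]
  25. access 99: HIT. Cache (old->new): [97 99]
  26. access 97: HIT. Cache (old->new): [97 99]
  27. access 99: HIT. Cache (old->new): [97 99]
  28. access 99: HIT. Cache (old->new): [97 99]
  29. access 99: HIT. Cache (old->new): [97 99]
  30. access 99: HIT. Cache (old->new): [97 99]
  31. access 99: HIT. Cache (old->new): [97 99]
  32. access 99: HIT. Cache (old->new): [97 99]
  33. access 23: MISS, evict 97. Cache (old->new): [99 23]
  34. access 97: MISS, evict 99. Cache (old->new): [23 97]
  35. access 23: HIT. Cache (old->new): [23 97]
  36. access 23: HIT. Cache (old->new): [23 97]
  37. access 97: HIT. Cache (old->new): [23 97]
Total: 22 hits, 15 misses, 13 evictions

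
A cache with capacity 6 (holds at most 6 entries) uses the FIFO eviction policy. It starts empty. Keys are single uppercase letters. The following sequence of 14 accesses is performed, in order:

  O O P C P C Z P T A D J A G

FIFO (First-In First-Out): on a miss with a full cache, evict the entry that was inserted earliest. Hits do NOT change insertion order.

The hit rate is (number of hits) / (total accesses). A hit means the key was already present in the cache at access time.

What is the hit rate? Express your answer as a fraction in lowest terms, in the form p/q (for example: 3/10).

FIFO simulation (capacity=6):
  1. access O: MISS. Cache (old->new): [O]
  2. access O: HIT. Cache (old->new): [O]
  3. access P: MISS. Cache (old->new): [O P]
  4. access C: MISS. Cache (old->new): [O P C]
  5. access P: HIT. Cache (old->new): [O P C]
  6. access C: HIT. Cache (old->new): [O P C]
  7. access Z: MISS. Cache (old->new): [O P C Z]
  8. access P: HIT. Cache (old->new): [O P C Z]
  9. access T: MISS. Cache (old->new): [O P C Z T]
  10. access A: MISS. Cache (old->new): [O P C Z T A]
  11. access D: MISS, evict O. Cache (old->new): [P C Z T A D]
  12. access J: MISS, evict P. Cache (old->new): [C Z T A D J]
  13. access A: HIT. Cache (old->new): [C Z T A D J]
  14. access G: MISS, evict C. Cache (old->new): [Z T A D J G]
Total: 5 hits, 9 misses, 3 evictions

Hit rate = 5/14

Answer: 5/14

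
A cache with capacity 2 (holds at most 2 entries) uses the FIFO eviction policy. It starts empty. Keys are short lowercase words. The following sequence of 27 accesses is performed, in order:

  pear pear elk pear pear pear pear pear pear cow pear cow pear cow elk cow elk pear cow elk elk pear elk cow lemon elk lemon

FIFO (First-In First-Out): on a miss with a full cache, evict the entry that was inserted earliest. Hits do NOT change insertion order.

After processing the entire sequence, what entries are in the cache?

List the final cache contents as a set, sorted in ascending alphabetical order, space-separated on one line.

FIFO simulation (capacity=2):
  1. access pear: MISS. Cache (old->new): [pear]
  2. access pear: HIT. Cache (old->new): [pear]
  3. access elk: MISS. Cache (old->new): [pear elk]
  4. access pear: HIT. Cache (old->new): [pear elk]
  5. access pear: HIT. Cache (old->new): [pear elk]
  6. access pear: HIT. Cache (old->new): [pear elk]
  7. access pear: HIT. Cache (old->new): [pear elk]
  8. access pear: HIT. Cache (old->new): [pear elk]
  9. access pear: HIT. Cache (old->new): [pear elk]
  10. access cow: MISS, evict pear. Cache (old->new): [elk cow]
  11. access pear: MISS, evict elk. Cache (old->new): [cow pear]
  12. access cow: HIT. Cache (old->new): [cow pear]
  13. access pear: HIT. Cache (old->new): [cow pear]
  14. access cow: HIT. Cache (old->new): [cow pear]
  15. access elk: MISS, evict cow. Cache (old->new): [pear elk]
  16. access cow: MISS, evict pear. Cache (old->new): [elk cow]
  17. access elk: HIT. Cache (old->new): [elk cow]
  18. access pear: MISS, evict elk. Cache (old->new): [cow pear]
  19. access cow: HIT. Cache (old->new): [cow pear]
  20. access elk: MISS, evict cow. Cache (old->new): [pear elk]
  21. access elk: HIT. Cache (old->new): [pear elk]
  22. access pear: HIT. Cache (old->new): [pear elk]
  23. access elk: HIT. Cache (old->new): [pear elk]
  24. access cow: MISS, evict pear. Cache (old->new): [elk cow]
  25. access lemon: MISS, evict elk. Cache (old->new): [cow lemon]
  26. access elk: MISS, evict cow. Cache (old->new): [lemon elk]
  27. access lemon: HIT. Cache (old->new): [lemon elk]
Total: 16 hits, 11 misses, 9 evictions

Answer: elk lemon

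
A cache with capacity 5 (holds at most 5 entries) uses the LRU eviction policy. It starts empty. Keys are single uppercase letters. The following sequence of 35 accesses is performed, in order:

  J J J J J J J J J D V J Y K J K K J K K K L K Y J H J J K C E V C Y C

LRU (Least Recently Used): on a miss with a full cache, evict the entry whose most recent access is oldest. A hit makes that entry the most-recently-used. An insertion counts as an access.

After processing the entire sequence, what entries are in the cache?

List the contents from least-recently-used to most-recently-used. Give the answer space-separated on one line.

LRU simulation (capacity=5):
  1. access J: MISS. Cache (LRU->MRU): [J]
  2. access J: HIT. Cache (LRU->MRU): [J]
  3. access J: HIT. Cache (LRU->MRU): [J]
  4. access J: HIT. Cache (LRU->MRU): [J]
  5. access J: HIT. Cache (LRU->MRU): [J]
  6. access J: HIT. Cache (LRU->MRU): [J]
  7. access J: HIT. Cache (LRU->MRU): [J]
  8. access J: HIT. Cache (LRU->MRU): [J]
  9. access J: HIT. Cache (LRU->MRU): [J]
  10. access D: MISS. Cache (LRU->MRU): [J D]
  11. access V: MISS. Cache (LRU->MRU): [J D V]
  12. access J: HIT. Cache (LRU->MRU): [D V J]
  13. access Y: MISS. Cache (LRU->MRU): [D V J Y]
  14. access K: MISS. Cache (LRU->MRU): [D V J Y K]
  15. access J: HIT. Cache (LRU->MRU): [D V Y K J]
  16. access K: HIT. Cache (LRU->MRU): [D V Y J K]
  17. access K: HIT. Cache (LRU->MRU): [D V Y J K]
  18. access J: HIT. Cache (LRU->MRU): [D V Y K J]
  19. access K: HIT. Cache (LRU->MRU): [D V Y J K]
  20. access K: HIT. Cache (LRU->MRU): [D V Y J K]
  21. access K: HIT. Cache (LRU->MRU): [D V Y J K]
  22. access L: MISS, evict D. Cache (LRU->MRU): [V Y J K L]
  23. access K: HIT. Cache (LRU->MRU): [V Y J L K]
  24. access Y: HIT. Cache (LRU->MRU): [V J L K Y]
  25. access J: HIT. Cache (LRU->MRU): [V L K Y J]
  26. access H: MISS, evict V. Cache (LRU->MRU): [L K Y J H]
  27. access J: HIT. Cache (LRU->MRU): [L K Y H J]
  28. access J: HIT. Cache (LRU->MRU): [L K Y H J]
  29. access K: HIT. Cache (LRU->MRU): [L Y H J K]
  30. access C: MISS, evict L. Cache (LRU->MRU): [Y H J K C]
  31. access E: MISS, evict Y. Cache (LRU->MRU): [H J K C E]
  32. access V: MISS, evict H. Cache (LRU->MRU): [J K C E V]
  33. access C: HIT. Cache (LRU->MRU): [J K E V C]
  34. access Y: MISS, evict J. Cache (LRU->MRU): [K E V C Y]
  35. access C: HIT. Cache (LRU->MRU): [K E V Y C]
Total: 24 hits, 11 misses, 6 evictions

Answer: K E V Y C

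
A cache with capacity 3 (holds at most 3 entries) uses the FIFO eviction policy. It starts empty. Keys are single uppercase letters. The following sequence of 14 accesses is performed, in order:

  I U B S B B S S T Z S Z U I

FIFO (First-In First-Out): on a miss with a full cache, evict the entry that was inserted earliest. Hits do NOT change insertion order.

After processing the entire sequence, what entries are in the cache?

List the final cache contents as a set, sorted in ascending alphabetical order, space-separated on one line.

FIFO simulation (capacity=3):
  1. access I: MISS. Cache (old->new): [I]
  2. access U: MISS. Cache (old->new): [I U]
  3. access B: MISS. Cache (old->new): [I U B]
  4. access S: MISS, evict I. Cache (old->new): [U B S]
  5. access B: HIT. Cache (old->new): [U B S]
  6. access B: HIT. Cache (old->new): [U B S]
  7. access S: HIT. Cache (old->new): [U B S]
  8. access S: HIT. Cache (old->new): [U B S]
  9. access T: MISS, evict U. Cache (old->new): [B S T]
  10. access Z: MISS, evict B. Cache (old->new): [S T Z]
  11. access S: HIT. Cache (old->new): [S T Z]
  12. access Z: HIT. Cache (old->new): [S T Z]
  13. access U: MISS, evict S. Cache (old->new): [T Z U]
  14. access I: MISS, evict T. Cache (old->new): [Z U I]
Total: 6 hits, 8 misses, 5 evictions

Answer: I U Z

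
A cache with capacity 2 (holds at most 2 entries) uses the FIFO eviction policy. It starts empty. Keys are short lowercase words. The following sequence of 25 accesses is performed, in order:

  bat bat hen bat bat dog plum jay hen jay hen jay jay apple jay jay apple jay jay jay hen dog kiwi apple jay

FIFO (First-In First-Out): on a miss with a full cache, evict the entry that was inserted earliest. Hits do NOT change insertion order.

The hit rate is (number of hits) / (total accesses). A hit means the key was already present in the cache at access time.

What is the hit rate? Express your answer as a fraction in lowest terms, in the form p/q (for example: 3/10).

Answer: 12/25

Derivation:
FIFO simulation (capacity=2):
  1. access bat: MISS. Cache (old->new): [bat]
  2. access bat: HIT. Cache (old->new): [bat]
  3. access hen: MISS. Cache (old->new): [bat hen]
  4. access bat: HIT. Cache (old->new): [bat hen]
  5. access bat: HIT. Cache (old->new): [bat hen]
  6. access dog: MISS, evict bat. Cache (old->new): [hen dog]
  7. access plum: MISS, evict hen. Cache (old->new): [dog plum]
  8. access jay: MISS, evict dog. Cache (old->new): [plum jay]
  9. access hen: MISS, evict plum. Cache (old->new): [jay hen]
  10. access jay: HIT. Cache (old->new): [jay hen]
  11. access hen: HIT. Cache (old->new): [jay hen]
  12. access jay: HIT. Cache (old->new): [jay hen]
  13. access jay: HIT. Cache (old->new): [jay hen]
  14. access apple: MISS, evict jay. Cache (old->new): [hen apple]
  15. access jay: MISS, evict hen. Cache (old->new): [apple jay]
  16. access jay: HIT. Cache (old->new): [apple jay]
  17. access apple: HIT. Cache (old->new): [apple jay]
  18. access jay: HIT. Cache (old->new): [apple jay]
  19. access jay: HIT. Cache (old->new): [apple jay]
  20. access jay: HIT. Cache (old->new): [apple jay]
  21. access hen: MISS, evict apple. Cache (old->new): [jay hen]
  22. access dog: MISS, evict jay. Cache (old->new): [hen dog]
  23. access kiwi: MISS, evict hen. Cache (old->new): [dog kiwi]
  24. access apple: MISS, evict dog. Cache (old->new): [kiwi apple]
  25. access jay: MISS, evict kiwi. Cache (old->new): [apple jay]
Total: 12 hits, 13 misses, 11 evictions

Hit rate = 12/25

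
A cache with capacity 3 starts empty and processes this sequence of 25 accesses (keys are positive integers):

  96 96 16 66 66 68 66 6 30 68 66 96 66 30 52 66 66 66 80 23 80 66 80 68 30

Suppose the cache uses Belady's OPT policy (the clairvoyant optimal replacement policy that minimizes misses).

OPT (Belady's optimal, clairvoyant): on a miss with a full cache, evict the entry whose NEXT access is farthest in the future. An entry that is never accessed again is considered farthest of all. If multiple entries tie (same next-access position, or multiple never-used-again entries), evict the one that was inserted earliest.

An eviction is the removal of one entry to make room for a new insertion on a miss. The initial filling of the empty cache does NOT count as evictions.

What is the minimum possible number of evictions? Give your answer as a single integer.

OPT (Belady) simulation (capacity=3):
  1. access 96: MISS. Cache: [96]
  2. access 96: HIT. Next use of 96: step 12. Cache: [96]
  3. access 16: MISS. Cache: [96 16]
  4. access 66: MISS. Cache: [96 16 66]
  5. access 66: HIT. Next use of 66: step 7. Cache: [96 16 66]
  6. access 68: MISS, evict 16 (next use: never). Cache: [96 66 68]
  7. access 66: HIT. Next use of 66: step 11. Cache: [96 66 68]
  8. access 6: MISS, evict 96 (next use: step 12). Cache: [66 68 6]
  9. access 30: MISS, evict 6 (next use: never). Cache: [66 68 30]
  10. access 68: HIT. Next use of 68: step 24. Cache: [66 68 30]
  11. access 66: HIT. Next use of 66: step 13. Cache: [66 68 30]
  12. access 96: MISS, evict 68 (next use: step 24). Cache: [66 30 96]
  13. access 66: HIT. Next use of 66: step 16. Cache: [66 30 96]
  14. access 30: HIT. Next use of 30: step 25. Cache: [66 30 96]
  15. access 52: MISS, evict 96 (next use: never). Cache: [66 30 52]
  16. access 66: HIT. Next use of 66: step 17. Cache: [66 30 52]
  17. access 66: HIT. Next use of 66: step 18. Cache: [66 30 52]
  18. access 66: HIT. Next use of 66: step 22. Cache: [66 30 52]
  19. access 80: MISS, evict 52 (next use: never). Cache: [66 30 80]
  20. access 23: MISS, evict 30 (next use: step 25). Cache: [66 80 23]
  21. access 80: HIT. Next use of 80: step 23. Cache: [66 80 23]
  22. access 66: HIT. Next use of 66: never. Cache: [66 80 23]
  23. access 80: HIT. Next use of 80: never. Cache: [66 80 23]
  24. access 68: MISS, evict 66 (next use: never). Cache: [80 23 68]
  25. access 30: MISS, evict 80 (next use: never). Cache: [23 68 30]
Total: 13 hits, 12 misses, 9 evictions

Answer: 9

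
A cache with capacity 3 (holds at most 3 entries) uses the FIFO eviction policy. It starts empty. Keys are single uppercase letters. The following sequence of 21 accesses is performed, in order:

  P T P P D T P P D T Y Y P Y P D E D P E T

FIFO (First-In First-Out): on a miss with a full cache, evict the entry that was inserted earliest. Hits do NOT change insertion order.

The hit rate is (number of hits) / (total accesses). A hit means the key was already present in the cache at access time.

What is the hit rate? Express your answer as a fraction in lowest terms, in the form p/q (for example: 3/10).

Answer: 13/21

Derivation:
FIFO simulation (capacity=3):
  1. access P: MISS. Cache (old->new): [P]
  2. access T: MISS. Cache (old->new): [P T]
  3. access P: HIT. Cache (old->new): [P T]
  4. access P: HIT. Cache (old->new): [P T]
  5. access D: MISS. Cache (old->new): [P T D]
  6. access T: HIT. Cache (old->new): [P T D]
  7. access P: HIT. Cache (old->new): [P T D]
  8. access P: HIT. Cache (old->new): [P T D]
  9. access D: HIT. Cache (old->new): [P T D]
  10. access T: HIT. Cache (old->new): [P T D]
  11. access Y: MISS, evict P. Cache (old->new): [T D Y]
  12. access Y: HIT. Cache (old->new): [T D Y]
  13. access P: MISS, evict T. Cache (old->new): [D Y P]
  14. access Y: HIT. Cache (old->new): [D Y P]
  15. access P: HIT. Cache (old->new): [D Y P]
  16. access D: HIT. Cache (old->new): [D Y P]
  17. access E: MISS, evict D. Cache (old->new): [Y P E]
  18. access D: MISS, evict Y. Cache (old->new): [P E D]
  19. access P: HIT. Cache (old->new): [P E D]
  20. access E: HIT. Cache (old->new): [P E D]
  21. access T: MISS, evict P. Cache (old->new): [E D T]
Total: 13 hits, 8 misses, 5 evictions

Hit rate = 13/21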